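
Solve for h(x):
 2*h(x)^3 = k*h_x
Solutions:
 h(x) = -sqrt(2)*sqrt(-k/(C1*k + 2*x))/2
 h(x) = sqrt(2)*sqrt(-k/(C1*k + 2*x))/2


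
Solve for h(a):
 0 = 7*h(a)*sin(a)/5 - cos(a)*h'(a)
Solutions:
 h(a) = C1/cos(a)^(7/5)


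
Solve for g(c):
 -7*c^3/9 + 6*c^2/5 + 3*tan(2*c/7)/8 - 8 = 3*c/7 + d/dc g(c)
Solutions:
 g(c) = C1 - 7*c^4/36 + 2*c^3/5 - 3*c^2/14 - 8*c - 21*log(cos(2*c/7))/16


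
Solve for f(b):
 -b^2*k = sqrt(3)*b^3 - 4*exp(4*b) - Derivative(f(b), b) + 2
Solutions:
 f(b) = C1 + sqrt(3)*b^4/4 + b^3*k/3 + 2*b - exp(4*b)


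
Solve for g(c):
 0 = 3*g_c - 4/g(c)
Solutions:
 g(c) = -sqrt(C1 + 24*c)/3
 g(c) = sqrt(C1 + 24*c)/3


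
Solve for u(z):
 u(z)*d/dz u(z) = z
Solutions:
 u(z) = -sqrt(C1 + z^2)
 u(z) = sqrt(C1 + z^2)


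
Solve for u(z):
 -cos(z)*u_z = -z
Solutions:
 u(z) = C1 + Integral(z/cos(z), z)


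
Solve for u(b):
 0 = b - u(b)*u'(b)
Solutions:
 u(b) = -sqrt(C1 + b^2)
 u(b) = sqrt(C1 + b^2)


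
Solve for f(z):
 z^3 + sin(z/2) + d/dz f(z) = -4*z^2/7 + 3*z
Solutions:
 f(z) = C1 - z^4/4 - 4*z^3/21 + 3*z^2/2 + 2*cos(z/2)


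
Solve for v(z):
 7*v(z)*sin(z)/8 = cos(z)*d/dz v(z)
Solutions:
 v(z) = C1/cos(z)^(7/8)


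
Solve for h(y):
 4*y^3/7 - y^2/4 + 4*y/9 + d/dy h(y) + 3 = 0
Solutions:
 h(y) = C1 - y^4/7 + y^3/12 - 2*y^2/9 - 3*y


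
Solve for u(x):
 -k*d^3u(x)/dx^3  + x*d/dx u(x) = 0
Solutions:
 u(x) = C1 + Integral(C2*airyai(x*(1/k)^(1/3)) + C3*airybi(x*(1/k)^(1/3)), x)


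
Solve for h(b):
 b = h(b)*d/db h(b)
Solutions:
 h(b) = -sqrt(C1 + b^2)
 h(b) = sqrt(C1 + b^2)


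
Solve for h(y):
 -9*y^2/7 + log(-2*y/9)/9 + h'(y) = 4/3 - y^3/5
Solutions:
 h(y) = C1 - y^4/20 + 3*y^3/7 - y*log(-y)/9 + y*(-log(2) + 2*log(3) + 13)/9


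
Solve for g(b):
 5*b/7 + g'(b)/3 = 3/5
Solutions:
 g(b) = C1 - 15*b^2/14 + 9*b/5


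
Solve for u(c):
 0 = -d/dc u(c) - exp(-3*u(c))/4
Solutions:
 u(c) = log(C1 - 3*c/4)/3
 u(c) = log((-1 - sqrt(3)*I)*(C1 - 3*c/4)^(1/3)/2)
 u(c) = log((-1 + sqrt(3)*I)*(C1 - 3*c/4)^(1/3)/2)


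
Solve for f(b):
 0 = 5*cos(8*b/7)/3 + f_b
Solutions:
 f(b) = C1 - 35*sin(8*b/7)/24


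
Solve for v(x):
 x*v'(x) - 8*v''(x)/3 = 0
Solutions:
 v(x) = C1 + C2*erfi(sqrt(3)*x/4)


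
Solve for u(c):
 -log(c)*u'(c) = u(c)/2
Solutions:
 u(c) = C1*exp(-li(c)/2)


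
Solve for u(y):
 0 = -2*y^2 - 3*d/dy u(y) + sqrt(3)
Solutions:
 u(y) = C1 - 2*y^3/9 + sqrt(3)*y/3


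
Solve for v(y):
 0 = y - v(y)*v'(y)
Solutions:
 v(y) = -sqrt(C1 + y^2)
 v(y) = sqrt(C1 + y^2)


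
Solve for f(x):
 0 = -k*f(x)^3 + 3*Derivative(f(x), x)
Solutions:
 f(x) = -sqrt(6)*sqrt(-1/(C1 + k*x))/2
 f(x) = sqrt(6)*sqrt(-1/(C1 + k*x))/2


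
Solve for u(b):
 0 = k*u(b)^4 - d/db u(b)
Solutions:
 u(b) = (-1/(C1 + 3*b*k))^(1/3)
 u(b) = (-1/(C1 + b*k))^(1/3)*(-3^(2/3) - 3*3^(1/6)*I)/6
 u(b) = (-1/(C1 + b*k))^(1/3)*(-3^(2/3) + 3*3^(1/6)*I)/6


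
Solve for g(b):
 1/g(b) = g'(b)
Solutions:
 g(b) = -sqrt(C1 + 2*b)
 g(b) = sqrt(C1 + 2*b)


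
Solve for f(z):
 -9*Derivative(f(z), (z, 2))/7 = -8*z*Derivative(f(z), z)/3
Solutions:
 f(z) = C1 + C2*erfi(2*sqrt(21)*z/9)


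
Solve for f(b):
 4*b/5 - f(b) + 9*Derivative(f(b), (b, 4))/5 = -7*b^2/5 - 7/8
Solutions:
 f(b) = C1*exp(-sqrt(3)*5^(1/4)*b/3) + C2*exp(sqrt(3)*5^(1/4)*b/3) + C3*sin(sqrt(3)*5^(1/4)*b/3) + C4*cos(sqrt(3)*5^(1/4)*b/3) + 7*b^2/5 + 4*b/5 + 7/8


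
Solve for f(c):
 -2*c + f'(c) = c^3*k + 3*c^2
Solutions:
 f(c) = C1 + c^4*k/4 + c^3 + c^2


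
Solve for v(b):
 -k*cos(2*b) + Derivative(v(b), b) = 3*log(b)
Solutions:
 v(b) = C1 + 3*b*log(b) - 3*b + k*sin(2*b)/2


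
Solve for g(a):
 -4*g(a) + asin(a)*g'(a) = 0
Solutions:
 g(a) = C1*exp(4*Integral(1/asin(a), a))


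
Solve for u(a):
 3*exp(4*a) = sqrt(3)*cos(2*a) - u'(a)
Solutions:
 u(a) = C1 - 3*exp(4*a)/4 + sqrt(3)*sin(2*a)/2


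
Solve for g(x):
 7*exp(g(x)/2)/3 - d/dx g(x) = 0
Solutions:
 g(x) = 2*log(-1/(C1 + 7*x)) + 2*log(6)


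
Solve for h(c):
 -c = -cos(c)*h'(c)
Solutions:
 h(c) = C1 + Integral(c/cos(c), c)


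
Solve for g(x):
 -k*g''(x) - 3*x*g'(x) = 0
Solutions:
 g(x) = C1 + C2*sqrt(k)*erf(sqrt(6)*x*sqrt(1/k)/2)


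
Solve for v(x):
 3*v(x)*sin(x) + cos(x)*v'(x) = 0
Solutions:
 v(x) = C1*cos(x)^3


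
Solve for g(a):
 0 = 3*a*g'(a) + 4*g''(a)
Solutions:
 g(a) = C1 + C2*erf(sqrt(6)*a/4)


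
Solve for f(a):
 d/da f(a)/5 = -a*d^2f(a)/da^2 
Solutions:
 f(a) = C1 + C2*a^(4/5)


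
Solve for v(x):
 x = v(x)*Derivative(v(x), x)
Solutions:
 v(x) = -sqrt(C1 + x^2)
 v(x) = sqrt(C1 + x^2)


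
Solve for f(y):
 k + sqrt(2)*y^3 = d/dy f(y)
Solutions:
 f(y) = C1 + k*y + sqrt(2)*y^4/4


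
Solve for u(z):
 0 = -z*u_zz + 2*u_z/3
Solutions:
 u(z) = C1 + C2*z^(5/3)


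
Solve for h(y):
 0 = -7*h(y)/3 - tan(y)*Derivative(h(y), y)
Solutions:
 h(y) = C1/sin(y)^(7/3)


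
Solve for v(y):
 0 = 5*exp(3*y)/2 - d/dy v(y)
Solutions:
 v(y) = C1 + 5*exp(3*y)/6


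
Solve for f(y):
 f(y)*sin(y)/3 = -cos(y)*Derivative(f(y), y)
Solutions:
 f(y) = C1*cos(y)^(1/3)


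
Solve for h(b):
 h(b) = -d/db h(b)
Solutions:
 h(b) = C1*exp(-b)


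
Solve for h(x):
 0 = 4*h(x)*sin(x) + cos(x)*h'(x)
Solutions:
 h(x) = C1*cos(x)^4


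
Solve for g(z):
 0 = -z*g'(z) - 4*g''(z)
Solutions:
 g(z) = C1 + C2*erf(sqrt(2)*z/4)


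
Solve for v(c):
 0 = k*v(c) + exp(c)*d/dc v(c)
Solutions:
 v(c) = C1*exp(k*exp(-c))


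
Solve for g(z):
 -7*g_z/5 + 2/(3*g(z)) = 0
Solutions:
 g(z) = -sqrt(C1 + 420*z)/21
 g(z) = sqrt(C1 + 420*z)/21


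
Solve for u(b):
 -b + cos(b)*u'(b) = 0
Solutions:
 u(b) = C1 + Integral(b/cos(b), b)


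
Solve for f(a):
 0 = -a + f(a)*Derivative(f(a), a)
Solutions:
 f(a) = -sqrt(C1 + a^2)
 f(a) = sqrt(C1 + a^2)


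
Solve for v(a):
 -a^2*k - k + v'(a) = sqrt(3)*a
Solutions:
 v(a) = C1 + a^3*k/3 + sqrt(3)*a^2/2 + a*k


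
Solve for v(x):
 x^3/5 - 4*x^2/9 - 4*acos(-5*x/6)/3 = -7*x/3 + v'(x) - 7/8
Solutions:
 v(x) = C1 + x^4/20 - 4*x^3/27 + 7*x^2/6 - 4*x*acos(-5*x/6)/3 + 7*x/8 - 4*sqrt(36 - 25*x^2)/15


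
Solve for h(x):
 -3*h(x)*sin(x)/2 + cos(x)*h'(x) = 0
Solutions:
 h(x) = C1/cos(x)^(3/2)


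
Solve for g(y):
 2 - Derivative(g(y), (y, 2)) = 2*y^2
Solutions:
 g(y) = C1 + C2*y - y^4/6 + y^2


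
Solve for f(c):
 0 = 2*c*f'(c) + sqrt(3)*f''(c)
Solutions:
 f(c) = C1 + C2*erf(3^(3/4)*c/3)


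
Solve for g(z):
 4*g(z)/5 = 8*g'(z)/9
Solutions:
 g(z) = C1*exp(9*z/10)


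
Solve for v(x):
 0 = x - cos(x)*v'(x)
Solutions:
 v(x) = C1 + Integral(x/cos(x), x)


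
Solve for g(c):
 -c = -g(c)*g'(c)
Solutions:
 g(c) = -sqrt(C1 + c^2)
 g(c) = sqrt(C1 + c^2)


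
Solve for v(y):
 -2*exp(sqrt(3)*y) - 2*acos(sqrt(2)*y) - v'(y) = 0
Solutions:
 v(y) = C1 - 2*y*acos(sqrt(2)*y) + sqrt(2)*sqrt(1 - 2*y^2) - 2*sqrt(3)*exp(sqrt(3)*y)/3


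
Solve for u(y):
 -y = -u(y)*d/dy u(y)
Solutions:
 u(y) = -sqrt(C1 + y^2)
 u(y) = sqrt(C1 + y^2)


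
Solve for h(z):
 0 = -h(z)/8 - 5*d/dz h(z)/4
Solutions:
 h(z) = C1*exp(-z/10)


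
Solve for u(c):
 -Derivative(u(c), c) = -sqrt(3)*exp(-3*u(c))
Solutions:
 u(c) = log(C1 + 3*sqrt(3)*c)/3
 u(c) = log((-3^(1/3) - 3^(5/6)*I)*(C1 + sqrt(3)*c)^(1/3)/2)
 u(c) = log((-3^(1/3) + 3^(5/6)*I)*(C1 + sqrt(3)*c)^(1/3)/2)


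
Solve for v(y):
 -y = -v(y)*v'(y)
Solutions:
 v(y) = -sqrt(C1 + y^2)
 v(y) = sqrt(C1 + y^2)


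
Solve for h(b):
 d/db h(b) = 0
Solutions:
 h(b) = C1


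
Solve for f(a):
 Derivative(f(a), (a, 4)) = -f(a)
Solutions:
 f(a) = (C1*sin(sqrt(2)*a/2) + C2*cos(sqrt(2)*a/2))*exp(-sqrt(2)*a/2) + (C3*sin(sqrt(2)*a/2) + C4*cos(sqrt(2)*a/2))*exp(sqrt(2)*a/2)


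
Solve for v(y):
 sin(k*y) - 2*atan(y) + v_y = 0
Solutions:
 v(y) = C1 + 2*y*atan(y) - Piecewise((-cos(k*y)/k, Ne(k, 0)), (0, True)) - log(y^2 + 1)


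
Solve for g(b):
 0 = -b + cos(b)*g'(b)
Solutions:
 g(b) = C1 + Integral(b/cos(b), b)


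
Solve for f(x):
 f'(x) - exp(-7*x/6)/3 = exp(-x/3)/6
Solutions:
 f(x) = C1 - exp(-x/3)/2 - 2*exp(-7*x/6)/7


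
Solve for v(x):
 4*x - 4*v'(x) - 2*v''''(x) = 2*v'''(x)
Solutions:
 v(x) = C1 + C2*exp(x*(-2 + (3*sqrt(87) + 28)^(-1/3) + (3*sqrt(87) + 28)^(1/3))/6)*sin(sqrt(3)*x*(-(3*sqrt(87) + 28)^(1/3) + (3*sqrt(87) + 28)^(-1/3))/6) + C3*exp(x*(-2 + (3*sqrt(87) + 28)^(-1/3) + (3*sqrt(87) + 28)^(1/3))/6)*cos(sqrt(3)*x*(-(3*sqrt(87) + 28)^(1/3) + (3*sqrt(87) + 28)^(-1/3))/6) + C4*exp(-x*((3*sqrt(87) + 28)^(-1/3) + 1 + (3*sqrt(87) + 28)^(1/3))/3) + x^2/2


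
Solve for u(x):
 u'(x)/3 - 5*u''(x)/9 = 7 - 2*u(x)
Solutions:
 u(x) = C1*exp(3*x*(1 - sqrt(41))/10) + C2*exp(3*x*(1 + sqrt(41))/10) + 7/2


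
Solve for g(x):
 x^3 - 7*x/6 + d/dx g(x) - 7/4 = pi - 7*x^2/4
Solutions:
 g(x) = C1 - x^4/4 - 7*x^3/12 + 7*x^2/12 + 7*x/4 + pi*x


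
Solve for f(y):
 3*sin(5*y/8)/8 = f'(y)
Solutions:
 f(y) = C1 - 3*cos(5*y/8)/5


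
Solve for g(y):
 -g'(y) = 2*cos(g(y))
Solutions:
 g(y) = pi - asin((C1 + exp(4*y))/(C1 - exp(4*y)))
 g(y) = asin((C1 + exp(4*y))/(C1 - exp(4*y)))


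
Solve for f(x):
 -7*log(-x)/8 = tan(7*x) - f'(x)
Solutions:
 f(x) = C1 + 7*x*log(-x)/8 - 7*x/8 - log(cos(7*x))/7


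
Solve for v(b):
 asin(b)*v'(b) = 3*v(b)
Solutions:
 v(b) = C1*exp(3*Integral(1/asin(b), b))


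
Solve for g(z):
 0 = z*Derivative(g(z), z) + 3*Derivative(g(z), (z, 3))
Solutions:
 g(z) = C1 + Integral(C2*airyai(-3^(2/3)*z/3) + C3*airybi(-3^(2/3)*z/3), z)


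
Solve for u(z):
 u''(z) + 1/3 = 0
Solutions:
 u(z) = C1 + C2*z - z^2/6


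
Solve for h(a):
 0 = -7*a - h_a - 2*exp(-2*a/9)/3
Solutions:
 h(a) = C1 - 7*a^2/2 + 3*exp(-2*a/9)


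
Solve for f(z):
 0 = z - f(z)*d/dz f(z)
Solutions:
 f(z) = -sqrt(C1 + z^2)
 f(z) = sqrt(C1 + z^2)


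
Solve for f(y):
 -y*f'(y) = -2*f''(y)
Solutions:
 f(y) = C1 + C2*erfi(y/2)


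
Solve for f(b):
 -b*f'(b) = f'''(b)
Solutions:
 f(b) = C1 + Integral(C2*airyai(-b) + C3*airybi(-b), b)


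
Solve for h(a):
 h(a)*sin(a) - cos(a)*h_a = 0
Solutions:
 h(a) = C1/cos(a)


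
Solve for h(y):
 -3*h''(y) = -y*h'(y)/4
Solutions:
 h(y) = C1 + C2*erfi(sqrt(6)*y/12)


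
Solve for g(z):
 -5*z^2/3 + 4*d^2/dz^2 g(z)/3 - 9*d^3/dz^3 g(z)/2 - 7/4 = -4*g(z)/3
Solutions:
 g(z) = C1*exp(z*(-2^(2/3)*(81*sqrt(59817) + 19811)^(1/3) - 32*2^(1/3)/(81*sqrt(59817) + 19811)^(1/3) + 16)/162)*sin(2^(1/3)*sqrt(3)*z*(-2^(1/3)*(81*sqrt(59817) + 19811)^(1/3) + 32/(81*sqrt(59817) + 19811)^(1/3))/162) + C2*exp(z*(-2^(2/3)*(81*sqrt(59817) + 19811)^(1/3) - 32*2^(1/3)/(81*sqrt(59817) + 19811)^(1/3) + 16)/162)*cos(2^(1/3)*sqrt(3)*z*(-2^(1/3)*(81*sqrt(59817) + 19811)^(1/3) + 32/(81*sqrt(59817) + 19811)^(1/3))/162) + C3*exp(z*(32*2^(1/3)/(81*sqrt(59817) + 19811)^(1/3) + 8 + 2^(2/3)*(81*sqrt(59817) + 19811)^(1/3))/81) + 5*z^2/4 - 19/16


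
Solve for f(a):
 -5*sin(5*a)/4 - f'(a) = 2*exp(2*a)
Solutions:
 f(a) = C1 - exp(2*a) + cos(5*a)/4


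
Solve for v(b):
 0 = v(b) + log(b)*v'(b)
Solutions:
 v(b) = C1*exp(-li(b))


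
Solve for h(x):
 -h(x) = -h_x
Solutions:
 h(x) = C1*exp(x)


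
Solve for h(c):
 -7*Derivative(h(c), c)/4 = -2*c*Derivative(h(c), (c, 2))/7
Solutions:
 h(c) = C1 + C2*c^(57/8)


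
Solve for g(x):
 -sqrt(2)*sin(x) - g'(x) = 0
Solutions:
 g(x) = C1 + sqrt(2)*cos(x)


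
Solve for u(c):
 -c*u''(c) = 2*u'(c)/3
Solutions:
 u(c) = C1 + C2*c^(1/3)


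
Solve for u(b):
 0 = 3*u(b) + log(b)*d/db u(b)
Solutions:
 u(b) = C1*exp(-3*li(b))


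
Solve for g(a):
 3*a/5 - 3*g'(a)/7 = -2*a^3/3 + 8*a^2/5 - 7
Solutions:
 g(a) = C1 + 7*a^4/18 - 56*a^3/45 + 7*a^2/10 + 49*a/3


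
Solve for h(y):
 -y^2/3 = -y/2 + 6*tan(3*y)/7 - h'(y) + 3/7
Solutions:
 h(y) = C1 + y^3/9 - y^2/4 + 3*y/7 - 2*log(cos(3*y))/7


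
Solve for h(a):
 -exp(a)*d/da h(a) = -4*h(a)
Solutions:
 h(a) = C1*exp(-4*exp(-a))


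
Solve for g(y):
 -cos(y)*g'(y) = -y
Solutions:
 g(y) = C1 + Integral(y/cos(y), y)


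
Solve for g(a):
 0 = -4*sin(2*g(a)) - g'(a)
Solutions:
 g(a) = pi - acos((-C1 - exp(16*a))/(C1 - exp(16*a)))/2
 g(a) = acos((-C1 - exp(16*a))/(C1 - exp(16*a)))/2


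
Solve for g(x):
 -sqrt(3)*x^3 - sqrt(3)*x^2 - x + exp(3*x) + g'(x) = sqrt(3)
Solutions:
 g(x) = C1 + sqrt(3)*x^4/4 + sqrt(3)*x^3/3 + x^2/2 + sqrt(3)*x - exp(3*x)/3


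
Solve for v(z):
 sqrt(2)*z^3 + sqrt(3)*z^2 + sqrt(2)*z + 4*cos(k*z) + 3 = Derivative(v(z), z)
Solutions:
 v(z) = C1 + sqrt(2)*z^4/4 + sqrt(3)*z^3/3 + sqrt(2)*z^2/2 + 3*z + 4*sin(k*z)/k


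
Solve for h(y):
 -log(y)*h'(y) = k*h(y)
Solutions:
 h(y) = C1*exp(-k*li(y))


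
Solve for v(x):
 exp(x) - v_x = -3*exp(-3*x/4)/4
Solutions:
 v(x) = C1 + exp(x) - 1/exp(x)^(3/4)


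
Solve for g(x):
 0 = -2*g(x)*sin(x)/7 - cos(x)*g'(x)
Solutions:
 g(x) = C1*cos(x)^(2/7)


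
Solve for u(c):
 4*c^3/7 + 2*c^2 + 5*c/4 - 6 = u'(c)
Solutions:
 u(c) = C1 + c^4/7 + 2*c^3/3 + 5*c^2/8 - 6*c


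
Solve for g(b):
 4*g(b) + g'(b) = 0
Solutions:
 g(b) = C1*exp(-4*b)


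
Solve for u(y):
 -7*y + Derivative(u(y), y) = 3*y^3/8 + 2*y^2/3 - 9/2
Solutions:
 u(y) = C1 + 3*y^4/32 + 2*y^3/9 + 7*y^2/2 - 9*y/2


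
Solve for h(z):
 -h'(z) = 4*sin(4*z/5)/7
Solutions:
 h(z) = C1 + 5*cos(4*z/5)/7


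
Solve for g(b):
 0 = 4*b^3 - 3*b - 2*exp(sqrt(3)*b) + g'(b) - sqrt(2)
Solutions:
 g(b) = C1 - b^4 + 3*b^2/2 + sqrt(2)*b + 2*sqrt(3)*exp(sqrt(3)*b)/3


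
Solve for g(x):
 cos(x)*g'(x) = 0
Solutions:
 g(x) = C1


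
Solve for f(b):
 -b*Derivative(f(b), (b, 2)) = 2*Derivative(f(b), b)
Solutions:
 f(b) = C1 + C2/b


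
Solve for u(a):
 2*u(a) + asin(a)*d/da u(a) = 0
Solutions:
 u(a) = C1*exp(-2*Integral(1/asin(a), a))


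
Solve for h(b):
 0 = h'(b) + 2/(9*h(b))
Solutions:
 h(b) = -sqrt(C1 - 4*b)/3
 h(b) = sqrt(C1 - 4*b)/3


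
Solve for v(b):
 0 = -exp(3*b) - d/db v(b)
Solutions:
 v(b) = C1 - exp(3*b)/3


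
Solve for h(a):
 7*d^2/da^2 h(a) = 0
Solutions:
 h(a) = C1 + C2*a


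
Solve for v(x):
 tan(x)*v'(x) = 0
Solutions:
 v(x) = C1


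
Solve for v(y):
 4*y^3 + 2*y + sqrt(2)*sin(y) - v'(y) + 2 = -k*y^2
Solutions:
 v(y) = C1 + k*y^3/3 + y^4 + y^2 + 2*y - sqrt(2)*cos(y)


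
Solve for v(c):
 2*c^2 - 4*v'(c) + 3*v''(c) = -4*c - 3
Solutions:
 v(c) = C1 + C2*exp(4*c/3) + c^3/6 + 7*c^2/8 + 33*c/16


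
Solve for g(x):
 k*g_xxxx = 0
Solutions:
 g(x) = C1 + C2*x + C3*x^2 + C4*x^3


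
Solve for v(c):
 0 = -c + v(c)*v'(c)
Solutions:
 v(c) = -sqrt(C1 + c^2)
 v(c) = sqrt(C1 + c^2)


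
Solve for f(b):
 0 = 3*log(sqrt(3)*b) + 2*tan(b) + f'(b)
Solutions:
 f(b) = C1 - 3*b*log(b) - 3*b*log(3)/2 + 3*b + 2*log(cos(b))


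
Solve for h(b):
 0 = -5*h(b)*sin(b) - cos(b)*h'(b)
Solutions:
 h(b) = C1*cos(b)^5


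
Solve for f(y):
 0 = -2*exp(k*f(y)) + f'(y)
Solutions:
 f(y) = Piecewise((log(-1/(C1*k + 2*k*y))/k, Ne(k, 0)), (nan, True))
 f(y) = Piecewise((C1 + 2*y, Eq(k, 0)), (nan, True))


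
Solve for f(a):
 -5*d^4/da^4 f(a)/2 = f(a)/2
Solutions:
 f(a) = (C1*sin(sqrt(2)*5^(3/4)*a/10) + C2*cos(sqrt(2)*5^(3/4)*a/10))*exp(-sqrt(2)*5^(3/4)*a/10) + (C3*sin(sqrt(2)*5^(3/4)*a/10) + C4*cos(sqrt(2)*5^(3/4)*a/10))*exp(sqrt(2)*5^(3/4)*a/10)


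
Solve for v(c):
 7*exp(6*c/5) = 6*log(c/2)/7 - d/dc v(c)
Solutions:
 v(c) = C1 + 6*c*log(c)/7 + 6*c*(-1 - log(2))/7 - 35*exp(6*c/5)/6


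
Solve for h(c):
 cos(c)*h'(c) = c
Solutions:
 h(c) = C1 + Integral(c/cos(c), c)


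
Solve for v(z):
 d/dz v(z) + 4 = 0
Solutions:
 v(z) = C1 - 4*z


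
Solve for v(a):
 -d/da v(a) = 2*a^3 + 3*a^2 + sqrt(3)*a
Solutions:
 v(a) = C1 - a^4/2 - a^3 - sqrt(3)*a^2/2


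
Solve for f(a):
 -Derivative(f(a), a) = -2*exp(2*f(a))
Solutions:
 f(a) = log(-sqrt(-1/(C1 + 2*a))) - log(2)/2
 f(a) = log(-1/(C1 + 2*a))/2 - log(2)/2


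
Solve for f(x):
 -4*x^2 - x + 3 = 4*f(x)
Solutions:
 f(x) = -x^2 - x/4 + 3/4


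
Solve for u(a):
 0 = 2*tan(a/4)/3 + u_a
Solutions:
 u(a) = C1 + 8*log(cos(a/4))/3


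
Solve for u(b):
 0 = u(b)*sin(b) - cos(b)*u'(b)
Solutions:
 u(b) = C1/cos(b)


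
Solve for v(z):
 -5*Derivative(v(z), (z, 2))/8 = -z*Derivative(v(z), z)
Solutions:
 v(z) = C1 + C2*erfi(2*sqrt(5)*z/5)


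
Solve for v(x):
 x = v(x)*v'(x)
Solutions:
 v(x) = -sqrt(C1 + x^2)
 v(x) = sqrt(C1 + x^2)


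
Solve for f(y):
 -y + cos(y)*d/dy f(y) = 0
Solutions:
 f(y) = C1 + Integral(y/cos(y), y)


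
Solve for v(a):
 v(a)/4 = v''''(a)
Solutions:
 v(a) = C1*exp(-sqrt(2)*a/2) + C2*exp(sqrt(2)*a/2) + C3*sin(sqrt(2)*a/2) + C4*cos(sqrt(2)*a/2)


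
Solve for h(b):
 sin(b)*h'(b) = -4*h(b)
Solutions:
 h(b) = C1*(cos(b)^2 + 2*cos(b) + 1)/(cos(b)^2 - 2*cos(b) + 1)


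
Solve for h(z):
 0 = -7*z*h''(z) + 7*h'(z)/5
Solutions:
 h(z) = C1 + C2*z^(6/5)


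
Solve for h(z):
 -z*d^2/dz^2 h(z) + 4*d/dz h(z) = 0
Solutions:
 h(z) = C1 + C2*z^5


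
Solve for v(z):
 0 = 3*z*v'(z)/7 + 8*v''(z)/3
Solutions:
 v(z) = C1 + C2*erf(3*sqrt(7)*z/28)


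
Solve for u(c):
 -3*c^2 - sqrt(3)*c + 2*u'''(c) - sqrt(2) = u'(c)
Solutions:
 u(c) = C1 + C2*exp(-sqrt(2)*c/2) + C3*exp(sqrt(2)*c/2) - c^3 - sqrt(3)*c^2/2 - 12*c - sqrt(2)*c


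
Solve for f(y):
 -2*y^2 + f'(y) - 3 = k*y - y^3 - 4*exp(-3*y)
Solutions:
 f(y) = C1 + k*y^2/2 - y^4/4 + 2*y^3/3 + 3*y + 4*exp(-3*y)/3


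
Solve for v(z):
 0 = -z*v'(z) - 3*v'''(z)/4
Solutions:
 v(z) = C1 + Integral(C2*airyai(-6^(2/3)*z/3) + C3*airybi(-6^(2/3)*z/3), z)


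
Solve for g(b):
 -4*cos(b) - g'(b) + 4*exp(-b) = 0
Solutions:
 g(b) = C1 - 4*sin(b) - 4*exp(-b)


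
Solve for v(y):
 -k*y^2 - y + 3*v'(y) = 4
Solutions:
 v(y) = C1 + k*y^3/9 + y^2/6 + 4*y/3


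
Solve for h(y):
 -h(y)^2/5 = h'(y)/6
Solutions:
 h(y) = 5/(C1 + 6*y)


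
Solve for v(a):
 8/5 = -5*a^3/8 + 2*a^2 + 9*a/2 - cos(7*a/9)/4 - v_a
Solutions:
 v(a) = C1 - 5*a^4/32 + 2*a^3/3 + 9*a^2/4 - 8*a/5 - 9*sin(7*a/9)/28


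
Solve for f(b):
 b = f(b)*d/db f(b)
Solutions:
 f(b) = -sqrt(C1 + b^2)
 f(b) = sqrt(C1 + b^2)


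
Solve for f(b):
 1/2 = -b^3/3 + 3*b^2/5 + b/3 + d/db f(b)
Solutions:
 f(b) = C1 + b^4/12 - b^3/5 - b^2/6 + b/2


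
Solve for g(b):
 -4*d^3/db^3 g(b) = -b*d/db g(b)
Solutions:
 g(b) = C1 + Integral(C2*airyai(2^(1/3)*b/2) + C3*airybi(2^(1/3)*b/2), b)


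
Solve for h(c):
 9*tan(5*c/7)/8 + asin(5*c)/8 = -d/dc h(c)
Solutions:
 h(c) = C1 - c*asin(5*c)/8 - sqrt(1 - 25*c^2)/40 + 63*log(cos(5*c/7))/40


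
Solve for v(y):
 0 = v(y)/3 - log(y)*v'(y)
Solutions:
 v(y) = C1*exp(li(y)/3)


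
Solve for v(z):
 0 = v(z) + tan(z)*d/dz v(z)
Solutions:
 v(z) = C1/sin(z)


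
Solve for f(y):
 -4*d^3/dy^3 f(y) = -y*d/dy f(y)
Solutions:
 f(y) = C1 + Integral(C2*airyai(2^(1/3)*y/2) + C3*airybi(2^(1/3)*y/2), y)


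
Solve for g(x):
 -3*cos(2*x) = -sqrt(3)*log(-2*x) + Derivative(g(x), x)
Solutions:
 g(x) = C1 + sqrt(3)*x*(log(-x) - 1) + sqrt(3)*x*log(2) - 3*sin(2*x)/2


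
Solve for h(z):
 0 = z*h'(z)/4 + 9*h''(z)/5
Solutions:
 h(z) = C1 + C2*erf(sqrt(10)*z/12)


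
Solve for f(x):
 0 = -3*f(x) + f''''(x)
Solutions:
 f(x) = C1*exp(-3^(1/4)*x) + C2*exp(3^(1/4)*x) + C3*sin(3^(1/4)*x) + C4*cos(3^(1/4)*x)


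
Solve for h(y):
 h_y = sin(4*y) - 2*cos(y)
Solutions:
 h(y) = C1 - 2*sin(y) - cos(4*y)/4


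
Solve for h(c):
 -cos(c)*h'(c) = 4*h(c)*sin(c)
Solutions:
 h(c) = C1*cos(c)^4


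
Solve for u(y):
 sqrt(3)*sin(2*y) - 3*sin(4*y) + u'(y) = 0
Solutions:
 u(y) = C1 + sqrt(3)*cos(2*y)/2 - 3*cos(4*y)/4


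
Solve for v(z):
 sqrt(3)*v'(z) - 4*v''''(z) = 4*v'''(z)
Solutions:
 v(z) = C1 + C2*exp(-z*(4/(-8 + sqrt(-64 + (8 - 27*sqrt(3))^2) + 27*sqrt(3))^(1/3) + 4 + (-8 + sqrt(-64 + (8 - 27*sqrt(3))^2) + 27*sqrt(3))^(1/3))/12)*sin(sqrt(3)*z*(-(-8 + sqrt(-64 + (8 - 27*sqrt(3))^2) + 27*sqrt(3))^(1/3) + 4/(-8 + sqrt(-64 + (8 - 27*sqrt(3))^2) + 27*sqrt(3))^(1/3))/12) + C3*exp(-z*(4/(-8 + sqrt(-64 + (8 - 27*sqrt(3))^2) + 27*sqrt(3))^(1/3) + 4 + (-8 + sqrt(-64 + (8 - 27*sqrt(3))^2) + 27*sqrt(3))^(1/3))/12)*cos(sqrt(3)*z*(-(-8 + sqrt(-64 + (8 - 27*sqrt(3))^2) + 27*sqrt(3))^(1/3) + 4/(-8 + sqrt(-64 + (8 - 27*sqrt(3))^2) + 27*sqrt(3))^(1/3))/12) + C4*exp(z*(-2 + 4/(-8 + sqrt(-64 + (8 - 27*sqrt(3))^2) + 27*sqrt(3))^(1/3) + (-8 + sqrt(-64 + (8 - 27*sqrt(3))^2) + 27*sqrt(3))^(1/3))/6)


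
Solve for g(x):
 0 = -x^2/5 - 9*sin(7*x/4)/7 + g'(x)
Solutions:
 g(x) = C1 + x^3/15 - 36*cos(7*x/4)/49


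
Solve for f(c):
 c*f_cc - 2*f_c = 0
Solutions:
 f(c) = C1 + C2*c^3


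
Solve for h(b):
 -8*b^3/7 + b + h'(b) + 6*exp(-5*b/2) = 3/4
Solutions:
 h(b) = C1 + 2*b^4/7 - b^2/2 + 3*b/4 + 12*exp(-5*b/2)/5


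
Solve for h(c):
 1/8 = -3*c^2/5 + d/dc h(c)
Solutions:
 h(c) = C1 + c^3/5 + c/8


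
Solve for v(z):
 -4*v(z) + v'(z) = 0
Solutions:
 v(z) = C1*exp(4*z)


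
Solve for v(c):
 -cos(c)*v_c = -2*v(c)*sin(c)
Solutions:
 v(c) = C1/cos(c)^2


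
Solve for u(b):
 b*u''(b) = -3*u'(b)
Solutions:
 u(b) = C1 + C2/b^2


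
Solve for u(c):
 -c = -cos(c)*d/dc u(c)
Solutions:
 u(c) = C1 + Integral(c/cos(c), c)


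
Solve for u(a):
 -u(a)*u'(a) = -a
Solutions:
 u(a) = -sqrt(C1 + a^2)
 u(a) = sqrt(C1 + a^2)


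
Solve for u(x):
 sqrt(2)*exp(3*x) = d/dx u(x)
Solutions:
 u(x) = C1 + sqrt(2)*exp(3*x)/3


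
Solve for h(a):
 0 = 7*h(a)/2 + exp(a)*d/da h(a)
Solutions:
 h(a) = C1*exp(7*exp(-a)/2)


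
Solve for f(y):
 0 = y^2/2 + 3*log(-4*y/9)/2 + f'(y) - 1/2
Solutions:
 f(y) = C1 - y^3/6 - 3*y*log(-y)/2 + y*(-3*log(2) + 2 + 3*log(3))


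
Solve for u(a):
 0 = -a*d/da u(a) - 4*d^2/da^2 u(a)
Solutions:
 u(a) = C1 + C2*erf(sqrt(2)*a/4)


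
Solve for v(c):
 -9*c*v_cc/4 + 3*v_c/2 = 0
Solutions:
 v(c) = C1 + C2*c^(5/3)


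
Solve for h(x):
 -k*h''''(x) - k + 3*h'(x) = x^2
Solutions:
 h(x) = C1 + C2*exp(3^(1/3)*x*(1/k)^(1/3)) + C3*exp(x*(-3^(1/3) + 3^(5/6)*I)*(1/k)^(1/3)/2) + C4*exp(-x*(3^(1/3) + 3^(5/6)*I)*(1/k)^(1/3)/2) + k*x/3 + x^3/9


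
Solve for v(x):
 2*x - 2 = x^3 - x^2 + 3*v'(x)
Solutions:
 v(x) = C1 - x^4/12 + x^3/9 + x^2/3 - 2*x/3


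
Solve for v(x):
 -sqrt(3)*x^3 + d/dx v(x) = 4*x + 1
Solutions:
 v(x) = C1 + sqrt(3)*x^4/4 + 2*x^2 + x


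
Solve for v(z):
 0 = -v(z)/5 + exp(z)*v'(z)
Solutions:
 v(z) = C1*exp(-exp(-z)/5)


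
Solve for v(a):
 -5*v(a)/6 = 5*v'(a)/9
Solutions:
 v(a) = C1*exp(-3*a/2)


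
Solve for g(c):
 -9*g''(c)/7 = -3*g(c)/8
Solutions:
 g(c) = C1*exp(-sqrt(42)*c/12) + C2*exp(sqrt(42)*c/12)


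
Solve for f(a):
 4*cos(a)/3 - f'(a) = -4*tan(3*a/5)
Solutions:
 f(a) = C1 - 20*log(cos(3*a/5))/3 + 4*sin(a)/3


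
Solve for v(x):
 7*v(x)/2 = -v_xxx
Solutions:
 v(x) = C3*exp(-2^(2/3)*7^(1/3)*x/2) + (C1*sin(2^(2/3)*sqrt(3)*7^(1/3)*x/4) + C2*cos(2^(2/3)*sqrt(3)*7^(1/3)*x/4))*exp(2^(2/3)*7^(1/3)*x/4)


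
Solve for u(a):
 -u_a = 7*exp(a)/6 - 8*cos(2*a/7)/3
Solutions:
 u(a) = C1 - 7*exp(a)/6 + 28*sin(2*a/7)/3


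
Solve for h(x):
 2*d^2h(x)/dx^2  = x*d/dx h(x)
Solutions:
 h(x) = C1 + C2*erfi(x/2)


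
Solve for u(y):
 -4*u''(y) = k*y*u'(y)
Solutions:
 u(y) = Piecewise((-sqrt(2)*sqrt(pi)*C1*erf(sqrt(2)*sqrt(k)*y/4)/sqrt(k) - C2, (k > 0) | (k < 0)), (-C1*y - C2, True))


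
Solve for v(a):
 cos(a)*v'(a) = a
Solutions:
 v(a) = C1 + Integral(a/cos(a), a)


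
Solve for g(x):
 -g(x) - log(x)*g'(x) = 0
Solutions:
 g(x) = C1*exp(-li(x))


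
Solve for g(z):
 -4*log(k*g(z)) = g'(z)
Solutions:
 li(k*g(z))/k = C1 - 4*z


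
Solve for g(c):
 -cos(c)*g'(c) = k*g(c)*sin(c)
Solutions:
 g(c) = C1*exp(k*log(cos(c)))


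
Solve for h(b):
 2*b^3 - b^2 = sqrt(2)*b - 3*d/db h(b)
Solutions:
 h(b) = C1 - b^4/6 + b^3/9 + sqrt(2)*b^2/6


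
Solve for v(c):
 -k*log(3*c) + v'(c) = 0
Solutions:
 v(c) = C1 + c*k*log(c) - c*k + c*k*log(3)


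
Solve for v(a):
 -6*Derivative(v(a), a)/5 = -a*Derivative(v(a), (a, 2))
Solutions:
 v(a) = C1 + C2*a^(11/5)


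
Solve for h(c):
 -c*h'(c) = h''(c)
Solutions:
 h(c) = C1 + C2*erf(sqrt(2)*c/2)


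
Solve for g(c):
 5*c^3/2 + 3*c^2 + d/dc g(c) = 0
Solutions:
 g(c) = C1 - 5*c^4/8 - c^3


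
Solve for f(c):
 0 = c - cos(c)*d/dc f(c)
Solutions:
 f(c) = C1 + Integral(c/cos(c), c)


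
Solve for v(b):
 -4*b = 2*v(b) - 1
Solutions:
 v(b) = 1/2 - 2*b


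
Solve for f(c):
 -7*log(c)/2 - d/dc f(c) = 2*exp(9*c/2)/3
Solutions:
 f(c) = C1 - 7*c*log(c)/2 + 7*c/2 - 4*exp(9*c/2)/27


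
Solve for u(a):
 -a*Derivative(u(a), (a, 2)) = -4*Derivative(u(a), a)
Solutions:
 u(a) = C1 + C2*a^5


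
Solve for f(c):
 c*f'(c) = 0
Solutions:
 f(c) = C1


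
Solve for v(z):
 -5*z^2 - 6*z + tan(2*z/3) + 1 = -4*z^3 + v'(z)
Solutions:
 v(z) = C1 + z^4 - 5*z^3/3 - 3*z^2 + z - 3*log(cos(2*z/3))/2


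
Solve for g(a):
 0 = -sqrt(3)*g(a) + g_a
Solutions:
 g(a) = C1*exp(sqrt(3)*a)


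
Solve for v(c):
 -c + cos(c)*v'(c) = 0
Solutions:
 v(c) = C1 + Integral(c/cos(c), c)


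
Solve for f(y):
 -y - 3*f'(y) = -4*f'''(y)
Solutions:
 f(y) = C1 + C2*exp(-sqrt(3)*y/2) + C3*exp(sqrt(3)*y/2) - y^2/6


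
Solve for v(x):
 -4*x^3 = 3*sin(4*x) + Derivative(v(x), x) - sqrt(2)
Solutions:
 v(x) = C1 - x^4 + sqrt(2)*x + 3*cos(4*x)/4


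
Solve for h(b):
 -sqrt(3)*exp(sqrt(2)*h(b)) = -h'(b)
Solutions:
 h(b) = sqrt(2)*(2*log(-1/(C1 + sqrt(3)*b)) - log(2))/4


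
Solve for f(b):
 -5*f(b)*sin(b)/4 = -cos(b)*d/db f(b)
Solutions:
 f(b) = C1/cos(b)^(5/4)


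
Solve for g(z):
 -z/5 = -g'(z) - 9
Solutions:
 g(z) = C1 + z^2/10 - 9*z


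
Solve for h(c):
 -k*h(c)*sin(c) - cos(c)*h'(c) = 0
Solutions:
 h(c) = C1*exp(k*log(cos(c)))


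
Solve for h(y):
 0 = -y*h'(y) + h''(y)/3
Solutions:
 h(y) = C1 + C2*erfi(sqrt(6)*y/2)


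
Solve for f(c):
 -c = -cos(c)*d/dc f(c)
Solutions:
 f(c) = C1 + Integral(c/cos(c), c)


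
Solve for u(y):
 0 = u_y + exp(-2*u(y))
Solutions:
 u(y) = log(-sqrt(C1 - 2*y))
 u(y) = log(C1 - 2*y)/2


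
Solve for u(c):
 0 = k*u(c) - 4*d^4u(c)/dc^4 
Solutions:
 u(c) = C1*exp(-sqrt(2)*c*k^(1/4)/2) + C2*exp(sqrt(2)*c*k^(1/4)/2) + C3*exp(-sqrt(2)*I*c*k^(1/4)/2) + C4*exp(sqrt(2)*I*c*k^(1/4)/2)


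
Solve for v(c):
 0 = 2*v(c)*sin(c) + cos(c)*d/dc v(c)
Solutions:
 v(c) = C1*cos(c)^2


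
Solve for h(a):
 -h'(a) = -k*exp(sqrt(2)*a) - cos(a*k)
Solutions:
 h(a) = C1 + sqrt(2)*k*exp(sqrt(2)*a)/2 + sin(a*k)/k


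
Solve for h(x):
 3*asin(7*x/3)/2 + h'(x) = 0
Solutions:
 h(x) = C1 - 3*x*asin(7*x/3)/2 - 3*sqrt(9 - 49*x^2)/14


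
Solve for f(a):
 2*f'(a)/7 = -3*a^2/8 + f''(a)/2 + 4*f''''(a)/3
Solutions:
 f(a) = C1 + C2*exp(a*(-98^(1/3)*(24 + sqrt(674))^(1/3) + 7*28^(1/3)/(24 + sqrt(674))^(1/3))/56)*sin(sqrt(3)*a*(7*28^(1/3)/(24 + sqrt(674))^(1/3) + 98^(1/3)*(24 + sqrt(674))^(1/3))/56) + C3*exp(a*(-98^(1/3)*(24 + sqrt(674))^(1/3) + 7*28^(1/3)/(24 + sqrt(674))^(1/3))/56)*cos(sqrt(3)*a*(7*28^(1/3)/(24 + sqrt(674))^(1/3) + 98^(1/3)*(24 + sqrt(674))^(1/3))/56) + C4*exp(-a*(-98^(1/3)*(24 + sqrt(674))^(1/3) + 7*28^(1/3)/(24 + sqrt(674))^(1/3))/28) - 7*a^3/16 - 147*a^2/64 - 1029*a/128


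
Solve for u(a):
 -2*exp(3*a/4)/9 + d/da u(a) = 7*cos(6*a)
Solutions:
 u(a) = C1 + 8*exp(3*a/4)/27 + 7*sin(6*a)/6


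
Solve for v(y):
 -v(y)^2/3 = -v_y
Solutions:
 v(y) = -3/(C1 + y)


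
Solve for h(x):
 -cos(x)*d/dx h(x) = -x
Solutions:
 h(x) = C1 + Integral(x/cos(x), x)


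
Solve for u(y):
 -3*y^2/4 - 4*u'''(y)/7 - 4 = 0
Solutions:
 u(y) = C1 + C2*y + C3*y^2 - 7*y^5/320 - 7*y^3/6


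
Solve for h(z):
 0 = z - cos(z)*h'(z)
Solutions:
 h(z) = C1 + Integral(z/cos(z), z)


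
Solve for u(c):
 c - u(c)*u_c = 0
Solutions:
 u(c) = -sqrt(C1 + c^2)
 u(c) = sqrt(C1 + c^2)


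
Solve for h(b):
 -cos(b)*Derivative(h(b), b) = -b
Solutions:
 h(b) = C1 + Integral(b/cos(b), b)


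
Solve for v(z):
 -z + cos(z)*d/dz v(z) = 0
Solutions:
 v(z) = C1 + Integral(z/cos(z), z)


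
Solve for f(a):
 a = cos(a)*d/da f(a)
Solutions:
 f(a) = C1 + Integral(a/cos(a), a)


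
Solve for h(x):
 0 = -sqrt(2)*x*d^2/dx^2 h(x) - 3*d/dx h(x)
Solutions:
 h(x) = C1 + C2*x^(1 - 3*sqrt(2)/2)


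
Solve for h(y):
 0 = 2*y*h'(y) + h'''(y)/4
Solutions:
 h(y) = C1 + Integral(C2*airyai(-2*y) + C3*airybi(-2*y), y)


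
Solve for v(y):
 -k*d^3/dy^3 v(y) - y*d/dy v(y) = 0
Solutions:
 v(y) = C1 + Integral(C2*airyai(y*(-1/k)^(1/3)) + C3*airybi(y*(-1/k)^(1/3)), y)


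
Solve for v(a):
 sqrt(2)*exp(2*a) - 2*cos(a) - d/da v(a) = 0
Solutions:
 v(a) = C1 + sqrt(2)*exp(2*a)/2 - 2*sin(a)


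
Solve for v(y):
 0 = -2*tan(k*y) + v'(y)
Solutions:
 v(y) = C1 + 2*Piecewise((-log(cos(k*y))/k, Ne(k, 0)), (0, True))


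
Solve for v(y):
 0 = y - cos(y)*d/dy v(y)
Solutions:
 v(y) = C1 + Integral(y/cos(y), y)


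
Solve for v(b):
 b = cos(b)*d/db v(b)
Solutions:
 v(b) = C1 + Integral(b/cos(b), b)


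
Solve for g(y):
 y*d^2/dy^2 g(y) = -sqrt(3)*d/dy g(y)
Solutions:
 g(y) = C1 + C2*y^(1 - sqrt(3))


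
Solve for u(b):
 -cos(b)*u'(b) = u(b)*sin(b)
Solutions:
 u(b) = C1*cos(b)


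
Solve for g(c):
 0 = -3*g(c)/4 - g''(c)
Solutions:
 g(c) = C1*sin(sqrt(3)*c/2) + C2*cos(sqrt(3)*c/2)


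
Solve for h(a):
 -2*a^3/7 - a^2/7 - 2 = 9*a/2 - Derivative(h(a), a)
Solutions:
 h(a) = C1 + a^4/14 + a^3/21 + 9*a^2/4 + 2*a


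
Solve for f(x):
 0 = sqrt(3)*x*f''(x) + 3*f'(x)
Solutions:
 f(x) = C1 + C2*x^(1 - sqrt(3))


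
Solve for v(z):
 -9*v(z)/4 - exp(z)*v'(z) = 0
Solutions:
 v(z) = C1*exp(9*exp(-z)/4)


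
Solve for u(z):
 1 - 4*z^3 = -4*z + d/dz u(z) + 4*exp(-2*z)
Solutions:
 u(z) = C1 - z^4 + 2*z^2 + z + 2*exp(-2*z)


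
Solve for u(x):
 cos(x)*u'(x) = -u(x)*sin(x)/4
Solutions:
 u(x) = C1*cos(x)^(1/4)


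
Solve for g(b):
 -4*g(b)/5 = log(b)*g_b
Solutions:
 g(b) = C1*exp(-4*li(b)/5)


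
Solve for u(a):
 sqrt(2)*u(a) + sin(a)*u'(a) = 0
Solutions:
 u(a) = C1*(cos(a) + 1)^(sqrt(2)/2)/(cos(a) - 1)^(sqrt(2)/2)


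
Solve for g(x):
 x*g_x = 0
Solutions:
 g(x) = C1


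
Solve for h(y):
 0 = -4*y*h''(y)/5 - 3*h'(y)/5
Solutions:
 h(y) = C1 + C2*y^(1/4)


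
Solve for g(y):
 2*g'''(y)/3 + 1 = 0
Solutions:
 g(y) = C1 + C2*y + C3*y^2 - y^3/4


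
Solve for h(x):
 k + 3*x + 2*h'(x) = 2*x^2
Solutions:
 h(x) = C1 - k*x/2 + x^3/3 - 3*x^2/4


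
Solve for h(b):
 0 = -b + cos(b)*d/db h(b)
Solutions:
 h(b) = C1 + Integral(b/cos(b), b)


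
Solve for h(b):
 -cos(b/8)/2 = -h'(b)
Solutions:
 h(b) = C1 + 4*sin(b/8)


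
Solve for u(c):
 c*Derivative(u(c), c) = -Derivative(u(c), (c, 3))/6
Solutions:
 u(c) = C1 + Integral(C2*airyai(-6^(1/3)*c) + C3*airybi(-6^(1/3)*c), c)


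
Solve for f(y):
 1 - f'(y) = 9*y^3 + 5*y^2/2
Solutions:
 f(y) = C1 - 9*y^4/4 - 5*y^3/6 + y


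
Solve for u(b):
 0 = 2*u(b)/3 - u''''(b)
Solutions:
 u(b) = C1*exp(-2^(1/4)*3^(3/4)*b/3) + C2*exp(2^(1/4)*3^(3/4)*b/3) + C3*sin(2^(1/4)*3^(3/4)*b/3) + C4*cos(2^(1/4)*3^(3/4)*b/3)


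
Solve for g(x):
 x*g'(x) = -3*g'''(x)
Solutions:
 g(x) = C1 + Integral(C2*airyai(-3^(2/3)*x/3) + C3*airybi(-3^(2/3)*x/3), x)


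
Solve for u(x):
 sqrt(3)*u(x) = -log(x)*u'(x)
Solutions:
 u(x) = C1*exp(-sqrt(3)*li(x))


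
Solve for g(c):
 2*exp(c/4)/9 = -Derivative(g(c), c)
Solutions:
 g(c) = C1 - 8*exp(c/4)/9


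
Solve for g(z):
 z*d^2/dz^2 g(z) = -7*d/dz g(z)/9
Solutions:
 g(z) = C1 + C2*z^(2/9)


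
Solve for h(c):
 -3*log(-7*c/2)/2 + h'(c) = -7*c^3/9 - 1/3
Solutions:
 h(c) = C1 - 7*c^4/36 + 3*c*log(-c)/2 + c*(-11 - 9*log(2) + 9*log(7))/6


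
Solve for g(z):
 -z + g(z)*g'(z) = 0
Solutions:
 g(z) = -sqrt(C1 + z^2)
 g(z) = sqrt(C1 + z^2)


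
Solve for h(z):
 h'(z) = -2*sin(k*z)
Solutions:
 h(z) = C1 + 2*cos(k*z)/k


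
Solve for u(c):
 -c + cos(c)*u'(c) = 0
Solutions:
 u(c) = C1 + Integral(c/cos(c), c)


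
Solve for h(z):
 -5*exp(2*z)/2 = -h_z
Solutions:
 h(z) = C1 + 5*exp(2*z)/4


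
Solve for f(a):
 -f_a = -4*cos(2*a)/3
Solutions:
 f(a) = C1 + 2*sin(2*a)/3


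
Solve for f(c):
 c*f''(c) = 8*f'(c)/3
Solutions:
 f(c) = C1 + C2*c^(11/3)


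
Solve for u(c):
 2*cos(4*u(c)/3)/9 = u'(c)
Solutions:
 -2*c/9 - 3*log(sin(4*u(c)/3) - 1)/8 + 3*log(sin(4*u(c)/3) + 1)/8 = C1


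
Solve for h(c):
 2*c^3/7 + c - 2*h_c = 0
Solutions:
 h(c) = C1 + c^4/28 + c^2/4


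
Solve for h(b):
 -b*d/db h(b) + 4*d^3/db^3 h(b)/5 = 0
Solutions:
 h(b) = C1 + Integral(C2*airyai(10^(1/3)*b/2) + C3*airybi(10^(1/3)*b/2), b)


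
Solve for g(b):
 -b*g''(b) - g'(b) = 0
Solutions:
 g(b) = C1 + C2*log(b)


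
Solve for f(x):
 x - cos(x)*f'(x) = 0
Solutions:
 f(x) = C1 + Integral(x/cos(x), x)


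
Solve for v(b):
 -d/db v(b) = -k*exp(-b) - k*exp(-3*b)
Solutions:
 v(b) = C1 - k*exp(-b) - k*exp(-3*b)/3


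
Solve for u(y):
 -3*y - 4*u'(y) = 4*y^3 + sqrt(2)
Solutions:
 u(y) = C1 - y^4/4 - 3*y^2/8 - sqrt(2)*y/4


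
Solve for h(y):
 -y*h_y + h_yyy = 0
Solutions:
 h(y) = C1 + Integral(C2*airyai(y) + C3*airybi(y), y)


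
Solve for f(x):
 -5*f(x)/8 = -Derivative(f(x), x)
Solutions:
 f(x) = C1*exp(5*x/8)


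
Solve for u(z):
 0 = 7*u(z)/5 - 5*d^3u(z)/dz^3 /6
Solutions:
 u(z) = C3*exp(210^(1/3)*z/5) + (C1*sin(3^(5/6)*70^(1/3)*z/10) + C2*cos(3^(5/6)*70^(1/3)*z/10))*exp(-210^(1/3)*z/10)


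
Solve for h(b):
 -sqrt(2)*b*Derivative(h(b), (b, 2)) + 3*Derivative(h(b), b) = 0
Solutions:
 h(b) = C1 + C2*b^(1 + 3*sqrt(2)/2)


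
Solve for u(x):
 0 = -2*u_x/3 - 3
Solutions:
 u(x) = C1 - 9*x/2


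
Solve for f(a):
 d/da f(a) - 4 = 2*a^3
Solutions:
 f(a) = C1 + a^4/2 + 4*a


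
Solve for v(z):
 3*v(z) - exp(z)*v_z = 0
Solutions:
 v(z) = C1*exp(-3*exp(-z))


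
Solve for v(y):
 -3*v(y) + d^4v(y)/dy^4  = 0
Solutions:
 v(y) = C1*exp(-3^(1/4)*y) + C2*exp(3^(1/4)*y) + C3*sin(3^(1/4)*y) + C4*cos(3^(1/4)*y)


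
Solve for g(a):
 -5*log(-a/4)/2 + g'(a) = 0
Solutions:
 g(a) = C1 + 5*a*log(-a)/2 + a*(-5*log(2) - 5/2)


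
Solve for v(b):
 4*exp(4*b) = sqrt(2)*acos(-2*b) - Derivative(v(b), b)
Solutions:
 v(b) = C1 + sqrt(2)*(b*acos(-2*b) + sqrt(1 - 4*b^2)/2) - exp(4*b)


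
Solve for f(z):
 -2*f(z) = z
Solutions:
 f(z) = -z/2


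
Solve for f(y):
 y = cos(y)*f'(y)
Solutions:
 f(y) = C1 + Integral(y/cos(y), y)


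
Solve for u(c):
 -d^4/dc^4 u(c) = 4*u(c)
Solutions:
 u(c) = (C1*sin(c) + C2*cos(c))*exp(-c) + (C3*sin(c) + C4*cos(c))*exp(c)


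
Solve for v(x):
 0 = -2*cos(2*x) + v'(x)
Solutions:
 v(x) = C1 + sin(2*x)


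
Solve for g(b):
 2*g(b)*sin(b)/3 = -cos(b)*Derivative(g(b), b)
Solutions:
 g(b) = C1*cos(b)^(2/3)


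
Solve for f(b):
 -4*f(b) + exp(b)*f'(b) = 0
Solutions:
 f(b) = C1*exp(-4*exp(-b))


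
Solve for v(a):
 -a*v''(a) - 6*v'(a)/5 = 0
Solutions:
 v(a) = C1 + C2/a^(1/5)


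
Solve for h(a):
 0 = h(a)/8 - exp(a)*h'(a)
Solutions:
 h(a) = C1*exp(-exp(-a)/8)


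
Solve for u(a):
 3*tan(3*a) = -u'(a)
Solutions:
 u(a) = C1 + log(cos(3*a))


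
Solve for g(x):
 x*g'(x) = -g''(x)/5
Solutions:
 g(x) = C1 + C2*erf(sqrt(10)*x/2)


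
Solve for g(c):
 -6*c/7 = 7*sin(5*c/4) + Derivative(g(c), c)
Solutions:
 g(c) = C1 - 3*c^2/7 + 28*cos(5*c/4)/5


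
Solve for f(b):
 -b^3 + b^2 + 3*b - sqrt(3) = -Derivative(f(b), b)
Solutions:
 f(b) = C1 + b^4/4 - b^3/3 - 3*b^2/2 + sqrt(3)*b


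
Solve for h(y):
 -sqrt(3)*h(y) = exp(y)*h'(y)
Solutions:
 h(y) = C1*exp(sqrt(3)*exp(-y))


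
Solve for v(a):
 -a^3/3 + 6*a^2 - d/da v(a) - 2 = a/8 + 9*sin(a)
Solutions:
 v(a) = C1 - a^4/12 + 2*a^3 - a^2/16 - 2*a + 9*cos(a)


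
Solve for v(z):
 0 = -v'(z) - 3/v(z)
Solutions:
 v(z) = -sqrt(C1 - 6*z)
 v(z) = sqrt(C1 - 6*z)


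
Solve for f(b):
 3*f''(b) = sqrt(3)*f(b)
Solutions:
 f(b) = C1*exp(-3^(3/4)*b/3) + C2*exp(3^(3/4)*b/3)


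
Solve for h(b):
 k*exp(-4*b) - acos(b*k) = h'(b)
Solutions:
 h(b) = C1 - Piecewise((b*acos(b*k) + k*exp(-4*b)/4 - sqrt(-b^2*k^2 + 1)/k, Ne(k, 0)), (pi*b/2, True))


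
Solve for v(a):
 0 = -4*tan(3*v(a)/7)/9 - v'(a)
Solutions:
 v(a) = -7*asin(C1*exp(-4*a/21))/3 + 7*pi/3
 v(a) = 7*asin(C1*exp(-4*a/21))/3


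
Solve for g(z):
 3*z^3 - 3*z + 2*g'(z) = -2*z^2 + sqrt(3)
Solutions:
 g(z) = C1 - 3*z^4/8 - z^3/3 + 3*z^2/4 + sqrt(3)*z/2


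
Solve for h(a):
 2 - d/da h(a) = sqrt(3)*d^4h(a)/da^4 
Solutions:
 h(a) = C1 + C4*exp(-3^(5/6)*a/3) + 2*a + (C2*sin(3^(1/3)*a/2) + C3*cos(3^(1/3)*a/2))*exp(3^(5/6)*a/6)


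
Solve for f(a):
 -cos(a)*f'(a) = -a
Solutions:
 f(a) = C1 + Integral(a/cos(a), a)


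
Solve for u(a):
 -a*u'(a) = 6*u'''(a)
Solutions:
 u(a) = C1 + Integral(C2*airyai(-6^(2/3)*a/6) + C3*airybi(-6^(2/3)*a/6), a)


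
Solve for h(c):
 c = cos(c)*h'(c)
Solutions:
 h(c) = C1 + Integral(c/cos(c), c)


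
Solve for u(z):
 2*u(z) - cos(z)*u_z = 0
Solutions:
 u(z) = C1*(sin(z) + 1)/(sin(z) - 1)


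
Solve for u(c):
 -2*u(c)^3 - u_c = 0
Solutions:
 u(c) = -sqrt(2)*sqrt(-1/(C1 - 2*c))/2
 u(c) = sqrt(2)*sqrt(-1/(C1 - 2*c))/2


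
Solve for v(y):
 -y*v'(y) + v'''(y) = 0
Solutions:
 v(y) = C1 + Integral(C2*airyai(y) + C3*airybi(y), y)


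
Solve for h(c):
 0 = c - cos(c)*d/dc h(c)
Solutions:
 h(c) = C1 + Integral(c/cos(c), c)


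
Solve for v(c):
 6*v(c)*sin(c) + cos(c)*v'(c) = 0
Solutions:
 v(c) = C1*cos(c)^6


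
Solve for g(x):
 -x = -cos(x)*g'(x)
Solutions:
 g(x) = C1 + Integral(x/cos(x), x)


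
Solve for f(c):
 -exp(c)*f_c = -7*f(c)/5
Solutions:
 f(c) = C1*exp(-7*exp(-c)/5)


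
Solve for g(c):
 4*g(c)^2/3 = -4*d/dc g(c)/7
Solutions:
 g(c) = 3/(C1 + 7*c)


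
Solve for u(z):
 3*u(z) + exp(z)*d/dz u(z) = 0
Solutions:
 u(z) = C1*exp(3*exp(-z))


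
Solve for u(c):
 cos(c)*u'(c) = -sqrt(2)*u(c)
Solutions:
 u(c) = C1*(sin(c) - 1)^(sqrt(2)/2)/(sin(c) + 1)^(sqrt(2)/2)


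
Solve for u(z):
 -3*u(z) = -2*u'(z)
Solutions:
 u(z) = C1*exp(3*z/2)


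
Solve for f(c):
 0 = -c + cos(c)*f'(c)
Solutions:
 f(c) = C1 + Integral(c/cos(c), c)


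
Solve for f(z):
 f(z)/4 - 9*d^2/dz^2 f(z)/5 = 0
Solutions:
 f(z) = C1*exp(-sqrt(5)*z/6) + C2*exp(sqrt(5)*z/6)


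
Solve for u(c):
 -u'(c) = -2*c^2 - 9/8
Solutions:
 u(c) = C1 + 2*c^3/3 + 9*c/8


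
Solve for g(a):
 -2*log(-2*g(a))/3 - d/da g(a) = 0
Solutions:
 3*Integral(1/(log(-_y) + log(2)), (_y, g(a)))/2 = C1 - a


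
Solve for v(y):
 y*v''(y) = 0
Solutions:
 v(y) = C1 + C2*y


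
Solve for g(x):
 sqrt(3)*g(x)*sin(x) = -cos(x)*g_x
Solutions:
 g(x) = C1*cos(x)^(sqrt(3))


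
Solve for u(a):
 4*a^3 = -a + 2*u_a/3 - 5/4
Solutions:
 u(a) = C1 + 3*a^4/2 + 3*a^2/4 + 15*a/8


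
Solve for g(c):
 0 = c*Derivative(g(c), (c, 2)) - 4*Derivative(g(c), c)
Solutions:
 g(c) = C1 + C2*c^5


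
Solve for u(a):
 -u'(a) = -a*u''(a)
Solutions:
 u(a) = C1 + C2*a^2


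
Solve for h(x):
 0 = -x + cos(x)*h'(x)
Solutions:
 h(x) = C1 + Integral(x/cos(x), x)


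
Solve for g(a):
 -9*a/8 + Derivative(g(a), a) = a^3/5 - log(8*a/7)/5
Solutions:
 g(a) = C1 + a^4/20 + 9*a^2/16 - a*log(a)/5 - 3*a*log(2)/5 + a/5 + a*log(7)/5


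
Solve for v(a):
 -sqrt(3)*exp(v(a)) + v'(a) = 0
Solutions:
 v(a) = log(-1/(C1 + sqrt(3)*a))
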